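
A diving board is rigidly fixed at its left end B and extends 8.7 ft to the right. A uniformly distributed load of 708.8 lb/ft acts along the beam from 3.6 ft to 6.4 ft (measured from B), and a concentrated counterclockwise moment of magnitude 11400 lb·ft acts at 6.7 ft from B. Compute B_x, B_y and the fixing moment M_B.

B_x = 0, B_y = 1985 lb, M_B = -1477 lb·ft

Resultant of the distributed load: 708.8 × 2.8 = 1984.64 lb at 5 ft from B.
ΣF_x = 0: B_x = 0.
ΣF_y = 0: B_y − 708.8·2.8 = 0 → B_y = 1985 lb.
ΣM about B: M_B − (708.8·2.8)·5 + 11400 = 0 → M_B = -1477 lb·ft.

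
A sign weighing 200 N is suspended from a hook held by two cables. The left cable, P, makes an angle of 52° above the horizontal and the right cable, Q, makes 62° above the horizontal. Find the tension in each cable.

ΣF_x = 0: −T_P·cos52° + T_Q·cos62° = 0 → T_Q = 1.31139·T_P.
ΣF_y = 0: T_P·sin52° + T_Q·sin62° = 200.
Substitute: T_P·(0.788011 + 1.31139·0.882948) = 200 → T_P = 102.78 ≈ 102.8 N.
Then T_Q = 1.31139 × 102.78 = 134.8 N.

T_P = 102.8 N, T_Q = 134.8 N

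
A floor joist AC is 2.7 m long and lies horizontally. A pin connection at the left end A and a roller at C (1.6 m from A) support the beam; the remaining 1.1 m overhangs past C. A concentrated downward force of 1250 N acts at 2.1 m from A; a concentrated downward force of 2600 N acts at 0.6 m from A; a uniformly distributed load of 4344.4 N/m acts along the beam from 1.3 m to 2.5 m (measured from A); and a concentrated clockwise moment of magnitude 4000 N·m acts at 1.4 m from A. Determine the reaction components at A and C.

Resultant of the distributed load: 4344.4 × 1.2 = 5213.28 N at 1.9 m from A.
Moments about A: C_y·1.6 − 1250·2.1 − 2600·0.6 − (4344.4·1.2)·1.9 − 4000 = 0 → C_y = 18090.232/1.6 = 11306.4 ≈ 11310 N.
ΣF_y = 0: A_y + 11306.4 − 1250 − 2600 − 4344.4·1.2 = 0 → A_y = -2243 N.
ΣF_x = 0: no horizontal applied forces, so A_x = 0.

A_x = 0, A_y = -2243 N, C_y = 11310 N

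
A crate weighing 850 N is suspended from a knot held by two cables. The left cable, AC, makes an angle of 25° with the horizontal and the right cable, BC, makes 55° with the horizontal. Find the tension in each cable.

ΣF_x = 0: −T_AC·cos25° + T_BC·cos55° = 0 → T_BC = 1.5801·T_AC.
ΣF_y = 0: T_AC·sin25° + T_BC·sin55° = 850.
Substitute: T_AC·(0.422618 + 1.5801·0.819152) = 850 → T_AC = 495.061 ≈ 495.1 N.
Then T_BC = 1.5801 × 495.061 = 782.2 N.

T_AC = 495.1 N, T_BC = 782.2 N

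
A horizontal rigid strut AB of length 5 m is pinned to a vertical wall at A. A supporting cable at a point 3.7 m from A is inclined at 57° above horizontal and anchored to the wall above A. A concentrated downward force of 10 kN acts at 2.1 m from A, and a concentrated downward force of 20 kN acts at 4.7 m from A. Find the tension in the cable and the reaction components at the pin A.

ΣM about A: T·sin57°·3.7 − 10·2.1 − 20·4.7 = 0 → T = 115/(3.7·0.838671) = 37.0599 ≈ 37.06 kN.
ΣF_x = 0: A_x − T·cos57° = 0 → A_x = 37.0599 × 0.544639 = 20.18 kN.
ΣF_y = 0: A_y + T·sin57° − 10 − 20 = 0 → A_y = 30 − 37.0599 × 0.838671 = -1.081 kN.

T = 37.06 kN, A_x = 20.18 kN, A_y = -1.081 kN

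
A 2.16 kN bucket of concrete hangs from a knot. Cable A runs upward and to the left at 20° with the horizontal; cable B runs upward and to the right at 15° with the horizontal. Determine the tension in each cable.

T_A = 3.638 kN, T_B = 3.539 kN

ΣF_x = 0: −T_A·cos20° + T_B·cos15° = 0 → T_B = 0.972841·T_A.
ΣF_y = 0: T_A·sin20° + T_B·sin15° = 2.16.
Substitute: T_A·(0.34202 + 0.972841·0.258819) = 2.16 → T_A = 3.63753 ≈ 3.638 kN.
Then T_B = 0.972841 × 3.63753 = 3.539 kN.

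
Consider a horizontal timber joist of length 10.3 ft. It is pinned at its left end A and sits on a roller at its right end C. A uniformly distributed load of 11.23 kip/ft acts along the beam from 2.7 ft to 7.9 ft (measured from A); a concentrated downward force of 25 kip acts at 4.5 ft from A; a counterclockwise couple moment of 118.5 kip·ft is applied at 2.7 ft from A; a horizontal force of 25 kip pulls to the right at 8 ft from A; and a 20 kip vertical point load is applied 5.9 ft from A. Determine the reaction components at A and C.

A_x = -25.00 kip, A_y = 62.47 kip, C_y = 40.92 kip

Resultant of the distributed load: 11.23 × 5.2 = 58.396 kip at 5.3 ft from A.
ΣM about A: C_y·10.3 − (11.23·5.2)·5.3 − 25·4.5 + 118.5 − 20·5.9 = 0 → C_y = 421.4988/10.3 = 40.9222 ≈ 40.92 kip.
ΣF_y = 0: A_y + 40.9222 − 11.23·5.2 − 25 − 20 = 0 → A_y = 62.47 kip.
ΣF_x = 0: A_x + 25 = 0 → A_x = -25.00 kip.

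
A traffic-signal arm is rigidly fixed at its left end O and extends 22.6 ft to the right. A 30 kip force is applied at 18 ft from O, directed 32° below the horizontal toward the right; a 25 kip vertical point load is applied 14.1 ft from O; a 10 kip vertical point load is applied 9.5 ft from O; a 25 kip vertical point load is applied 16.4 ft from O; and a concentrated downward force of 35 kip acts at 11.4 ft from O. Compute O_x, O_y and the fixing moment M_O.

O_x = -25.44 kip, O_y = 110.9 kip, M_O = 1543 kip·ft

ΣF_x = 0: O_x + 30·cos32° = 0 → O_x = -25.44 kip.
ΣF_y = 0: O_y − 30·sin32° − 25 − 10 − 25 − 35 = 0 → O_y = 110.9 kip.
ΣM about O: M_O − 30·sin32°·18 − 25·14.1 − 10·9.5 − 25·16.4 − 35·11.4 = 0 → M_O = 1543 kip·ft.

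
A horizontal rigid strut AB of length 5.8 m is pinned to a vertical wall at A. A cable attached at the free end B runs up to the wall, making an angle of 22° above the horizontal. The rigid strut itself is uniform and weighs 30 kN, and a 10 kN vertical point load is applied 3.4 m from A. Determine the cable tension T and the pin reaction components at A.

ΣM about A: T·sin22°·5.8 − 30·2.9 − 10·3.4 = 0 → T = 121/(5.8·0.374607) = 55.6905 ≈ 55.69 kN.
ΣF_x = 0: A_x − T·cos22° = 0 → A_x = 55.6905 × 0.927184 = 51.64 kN.
ΣF_y = 0: A_y + T·sin22° − 30 − 10 = 0 → A_y = 40 − 55.6905 × 0.374607 = 19.14 kN.

T = 55.69 kN, A_x = 51.64 kN, A_y = 19.14 kN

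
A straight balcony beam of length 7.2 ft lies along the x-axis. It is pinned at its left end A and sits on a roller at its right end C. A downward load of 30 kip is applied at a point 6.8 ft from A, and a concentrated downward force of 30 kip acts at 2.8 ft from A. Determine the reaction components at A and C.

Moments about A: C_y·7.2 − 30·6.8 − 30·2.8 = 0 → C_y = 288/7.2 = 40.00 kip.
ΣF_y = 0: A_y + 40 − 30 − 30 = 0 → A_y = 20.00 kip.
ΣF_x = 0: no horizontal applied forces, so A_x = 0.

A_x = 0, A_y = 20.00 kip, C_y = 40.00 kip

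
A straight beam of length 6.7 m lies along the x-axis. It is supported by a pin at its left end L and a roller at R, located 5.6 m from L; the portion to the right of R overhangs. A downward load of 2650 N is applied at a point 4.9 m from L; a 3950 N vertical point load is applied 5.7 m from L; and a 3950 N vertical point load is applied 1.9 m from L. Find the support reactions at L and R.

L_x = 0, L_y = 2871 N, R_y = 7679 N

ΣM about L: R_y·5.6 − 2650·4.9 − 3950·5.7 − 3950·1.9 = 0 → R_y = 43005/5.6 = 7679.46 ≈ 7679 N.
ΣF_y = 0: L_y + 7679.46 − 2650 − 3950 − 3950 = 0 → L_y = 2871 N.
ΣF_x = 0: no horizontal applied forces, so L_x = 0.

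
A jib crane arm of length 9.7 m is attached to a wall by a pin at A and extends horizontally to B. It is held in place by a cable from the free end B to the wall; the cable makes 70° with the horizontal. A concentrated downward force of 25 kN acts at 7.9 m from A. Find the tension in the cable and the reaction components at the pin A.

T = 21.67 kN, A_x = 7.411 kN, A_y = 4.639 kN

ΣM about A: T·sin70°·9.7 − 25·7.9 = 0 → T = 197.5/(9.7·0.939693) = 21.6675 ≈ 21.67 kN.
ΣF_x = 0: A_x − T·cos70° = 0 → A_x = 21.6675 × 0.34202 = 7.411 kN.
ΣF_y = 0: A_y + T·sin70° − 25 = 0 → A_y = 25 − 21.6675 × 0.939693 = 4.639 kN.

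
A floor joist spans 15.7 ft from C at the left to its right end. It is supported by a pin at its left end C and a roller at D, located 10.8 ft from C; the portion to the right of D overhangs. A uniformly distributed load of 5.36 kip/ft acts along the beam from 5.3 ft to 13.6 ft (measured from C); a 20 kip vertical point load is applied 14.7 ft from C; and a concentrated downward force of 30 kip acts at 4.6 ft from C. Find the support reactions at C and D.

Resultant of the distributed load: 5.36 × 8.3 = 44.488 kip at 9.45 ft from C.
Moments about C: D_y·10.8 − (5.36·8.3)·9.45 − 20·14.7 − 30·4.6 = 0 → D_y = 852.4116/10.8 = 78.927 ≈ 78.93 kip.
ΣF_y = 0: C_y + 78.927 − 5.36·8.3 − 20 − 30 = 0 → C_y = 15.56 kip.
ΣF_x = 0: no horizontal applied forces, so C_x = 0.

C_x = 0, C_y = 15.56 kip, D_y = 78.93 kip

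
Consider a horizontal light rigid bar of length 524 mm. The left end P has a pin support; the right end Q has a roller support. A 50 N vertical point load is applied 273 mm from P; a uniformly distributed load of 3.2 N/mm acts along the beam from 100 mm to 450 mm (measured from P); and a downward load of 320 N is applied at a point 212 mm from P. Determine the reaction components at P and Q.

P_x = 0, P_y = 746.7 N, Q_y = 743.3 N

Resultant of the distributed load: 3.2 × 350 = 1120 N at 275 mm from P.
ΣM about P: Q_y·524 − 50·273 − (3.2·350)·275 − 320·212 = 0 → Q_y = 389490/524 = 743.302 ≈ 743.3 N.
ΣF_y = 0: P_y + 743.302 − 50 − 3.2·350 − 320 = 0 → P_y = 746.7 N.
ΣF_x = 0: no horizontal applied forces, so P_x = 0.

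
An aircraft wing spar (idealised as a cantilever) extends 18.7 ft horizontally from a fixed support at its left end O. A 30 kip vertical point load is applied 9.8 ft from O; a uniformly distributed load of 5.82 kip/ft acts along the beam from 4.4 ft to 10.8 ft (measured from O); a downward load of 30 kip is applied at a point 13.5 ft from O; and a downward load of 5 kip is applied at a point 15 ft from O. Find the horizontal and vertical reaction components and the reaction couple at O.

Resultant of the distributed load: 5.82 × 6.4 = 37.248 kip at 7.6 ft from O.
ΣF_x = 0: O_x = 0.
ΣF_y = 0: O_y − 30 − 5.82·6.4 − 30 − 5 = 0 → O_y = 102.2 kip.
ΣM about O: M_O − 30·9.8 − (5.82·6.4)·7.6 − 30·13.5 − 5·15 = 0 → M_O = 1057 kip·ft.

O_x = 0, O_y = 102.2 kip, M_O = 1057 kip·ft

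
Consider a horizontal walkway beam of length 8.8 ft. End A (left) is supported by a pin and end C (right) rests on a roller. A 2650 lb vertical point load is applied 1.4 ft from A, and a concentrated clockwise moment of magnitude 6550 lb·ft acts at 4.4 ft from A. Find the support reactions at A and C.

A_x = 0, A_y = 1484 lb, C_y = 1166 lb

Taking moments about A: C_y·8.8 − 2650·1.4 − 6550 = 0 → C_y = 10260/8.8 = 1165.91 ≈ 1166 lb.
ΣF_y = 0: A_y + 1165.91 − 2650 = 0 → A_y = 1484 lb.
ΣF_x = 0: no horizontal applied forces, so A_x = 0.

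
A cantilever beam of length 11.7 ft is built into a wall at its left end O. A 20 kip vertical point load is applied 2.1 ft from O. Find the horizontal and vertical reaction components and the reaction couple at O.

O_x = 0, O_y = 20.00 kip, M_O = 42.00 kip·ft

ΣF_x = 0: O_x = 0.
ΣF_y = 0: O_y − 20 = 0 → O_y = 20.00 kip.
ΣM about O: M_O − 20·2.1 = 0 → M_O = 42.00 kip·ft.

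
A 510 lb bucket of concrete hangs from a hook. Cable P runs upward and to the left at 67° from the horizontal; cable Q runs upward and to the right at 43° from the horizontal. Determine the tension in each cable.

T_P = 396.9 lb, T_Q = 212.1 lb

ΣF_x = 0: −T_P·cos67° + T_Q·cos43° = 0 → T_Q = 0.534257·T_P.
ΣF_y = 0: T_P·sin67° + T_Q·sin43° = 510.
Substitute: T_P·(0.920505 + 0.534257·0.681998) = 510 → T_P = 396.928 ≈ 396.9 lb.
Then T_Q = 0.534257 × 396.928 = 212.1 lb.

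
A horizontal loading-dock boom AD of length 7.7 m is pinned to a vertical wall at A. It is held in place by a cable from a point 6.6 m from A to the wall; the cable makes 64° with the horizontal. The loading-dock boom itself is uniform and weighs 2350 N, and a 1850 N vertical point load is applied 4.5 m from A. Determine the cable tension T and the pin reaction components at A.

ΣM about A: T·sin64°·6.6 − 2350·3.85 − 1850·4.5 = 0 → T = 17372.5/(6.6·0.898794) = 2928.59 ≈ 2929 N.
ΣF_x = 0: A_x − T·cos64° = 0 → A_x = 2928.59 × 0.438371 = 1284 N.
ΣF_y = 0: A_y + T·sin64° − 2350 − 1850 = 0 → A_y = 4200 − 2928.59 × 0.898794 = 1568 N.

T = 2929 N, A_x = 1284 N, A_y = 1568 N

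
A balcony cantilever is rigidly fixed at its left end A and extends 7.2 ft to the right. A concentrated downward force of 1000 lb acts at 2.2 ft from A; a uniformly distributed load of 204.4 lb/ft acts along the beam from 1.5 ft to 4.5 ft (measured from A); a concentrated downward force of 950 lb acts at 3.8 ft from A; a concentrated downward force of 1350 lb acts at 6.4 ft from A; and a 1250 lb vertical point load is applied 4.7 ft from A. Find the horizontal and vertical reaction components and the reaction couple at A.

Resultant of the distributed load: 204.4 × 3 = 613.2 lb at 3 ft from A.
ΣF_x = 0: A_x = 0.
ΣF_y = 0: A_y − 1000 − 204.4·3 − 950 − 1350 − 1250 = 0 → A_y = 5163 lb.
ΣM about A: M_A − 1000·2.2 − (204.4·3)·3 − 950·3.8 − 1350·6.4 − 1250·4.7 = 0 → M_A = 22160 lb·ft.

A_x = 0, A_y = 5163 lb, M_A = 22160 lb·ft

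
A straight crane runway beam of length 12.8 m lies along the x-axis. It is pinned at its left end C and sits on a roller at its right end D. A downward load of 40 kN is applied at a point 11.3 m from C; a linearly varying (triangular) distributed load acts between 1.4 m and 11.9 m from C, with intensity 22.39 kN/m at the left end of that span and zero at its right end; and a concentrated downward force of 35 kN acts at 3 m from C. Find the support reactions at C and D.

Resultant of the triangular load: ½ × 22.39 × 10.5 = 117.5475 kN, acting at 4.9 m from C (one-third of the span from the peak).
ΣM about C: D_y·12.8 − 40·11.3 − (½·22.39·10.5)·4.9 − 35·3 = 0 → D_y = 1132.98275/12.8 = 88.5143 ≈ 88.51 kN.
ΣF_y = 0: C_y + 88.5143 − 40 − ½·22.39·10.5 − 35 = 0 → C_y = 104.0 kN.
ΣF_x = 0: no horizontal applied forces, so C_x = 0.

C_x = 0, C_y = 104.0 kN, D_y = 88.51 kN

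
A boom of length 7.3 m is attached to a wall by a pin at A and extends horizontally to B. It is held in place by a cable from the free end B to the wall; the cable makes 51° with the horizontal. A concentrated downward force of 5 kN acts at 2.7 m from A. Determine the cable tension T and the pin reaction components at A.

T = 2.380 kN, A_x = 1.498 kN, A_y = 3.151 kN

ΣM about A: T·sin51°·7.3 − 5·2.7 = 0 → T = 13.5/(7.3·0.777146) = 2.37962 ≈ 2.380 kN.
ΣF_x = 0: A_x − T·cos51° = 0 → A_x = 2.37962 × 0.62932 = 1.498 kN.
ΣF_y = 0: A_y + T·sin51° − 5 = 0 → A_y = 5 − 2.37962 × 0.777146 = 3.151 kN.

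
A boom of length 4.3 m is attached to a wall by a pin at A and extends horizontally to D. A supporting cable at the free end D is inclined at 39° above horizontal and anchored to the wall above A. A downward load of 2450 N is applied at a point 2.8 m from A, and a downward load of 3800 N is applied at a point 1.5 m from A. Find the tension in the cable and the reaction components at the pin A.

ΣM about A: T·sin39°·4.3 − 2450·2.8 − 3800·1.5 = 0 → T = 12560/(4.3·0.62932) = 4641.41 ≈ 4641 N.
ΣF_x = 0: A_x − T·cos39° = 0 → A_x = 4641.41 × 0.777146 = 3607 N.
ΣF_y = 0: A_y + T·sin39° − 2450 − 3800 = 0 → A_y = 6250 − 4641.41 × 0.62932 = 3329 N.

T = 4641 N, A_x = 3607 N, A_y = 3329 N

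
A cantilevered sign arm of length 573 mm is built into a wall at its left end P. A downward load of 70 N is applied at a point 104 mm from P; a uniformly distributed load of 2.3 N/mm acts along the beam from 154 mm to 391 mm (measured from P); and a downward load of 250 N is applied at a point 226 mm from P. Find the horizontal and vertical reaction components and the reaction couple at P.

Resultant of the distributed load: 2.3 × 237 = 545.1 N at 272.5 mm from P.
ΣF_x = 0: P_x = 0.
ΣF_y = 0: P_y − 70 − 2.3·237 − 250 = 0 → P_y = 865.1 N.
ΣM about P: M_P − 70·104 − (2.3·237)·272.5 − 250·226 = 0 → M_P = 212300 N·mm.

P_x = 0, P_y = 865.1 N, M_P = 212300 N·mm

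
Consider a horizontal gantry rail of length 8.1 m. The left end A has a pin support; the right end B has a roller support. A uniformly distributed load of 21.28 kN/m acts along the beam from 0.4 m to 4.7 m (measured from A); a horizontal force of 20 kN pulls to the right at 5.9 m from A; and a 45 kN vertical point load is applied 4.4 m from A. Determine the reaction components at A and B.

A_x = -20.00 kN, A_y = 83.25 kN, B_y = 53.25 kN

Resultant of the distributed load: 21.28 × 4.3 = 91.504 kN at 2.55 m from A.
ΣM about A: B_y·8.1 − (21.28·4.3)·2.55 − 45·4.4 = 0 → B_y = 431.3352/8.1 = 53.2513 ≈ 53.25 kN.
ΣF_y = 0: A_y + 53.2513 − 21.28·4.3 − 45 = 0 → A_y = 83.25 kN.
ΣF_x = 0: A_x + 20 = 0 → A_x = -20.00 kN.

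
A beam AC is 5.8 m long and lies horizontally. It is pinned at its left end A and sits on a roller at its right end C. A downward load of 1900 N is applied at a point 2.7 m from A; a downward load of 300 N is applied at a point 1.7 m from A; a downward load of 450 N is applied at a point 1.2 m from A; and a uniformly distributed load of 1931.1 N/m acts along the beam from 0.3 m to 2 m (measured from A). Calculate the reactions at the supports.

A_x = 0, A_y = 4216 N, C_y = 1716 N

Resultant of the distributed load: 1931.1 × 1.7 = 3282.87 N at 1.15 m from A.
Moments about A: C_y·5.8 − 1900·2.7 − 300·1.7 − 450·1.2 − (1931.1·1.7)·1.15 = 0 → C_y = 9955.3005/5.8 = 1716.43 ≈ 1716 N.
ΣF_y = 0: A_y + 1716.43 − 1900 − 300 − 450 − 1931.1·1.7 = 0 → A_y = 4216 N.
ΣF_x = 0: no horizontal applied forces, so A_x = 0.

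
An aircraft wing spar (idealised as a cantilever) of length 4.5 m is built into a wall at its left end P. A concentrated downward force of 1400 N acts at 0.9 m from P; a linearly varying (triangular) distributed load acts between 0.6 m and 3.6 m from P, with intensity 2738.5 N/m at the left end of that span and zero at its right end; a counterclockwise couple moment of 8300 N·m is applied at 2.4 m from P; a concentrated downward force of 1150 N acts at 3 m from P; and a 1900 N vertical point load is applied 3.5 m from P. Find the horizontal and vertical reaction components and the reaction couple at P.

P_x = 0, P_y = 8558 N, M_P = 9632 N·m

Resultant of the triangular load: ½ × 2738.5 × 3 = 4107.75 N, acting at 1.6 m from P (one-third of the span from the peak).
ΣF_x = 0: P_x = 0.
ΣF_y = 0: P_y − 1400 − ½·2738.5·3 − 1150 − 1900 = 0 → P_y = 8558 N.
ΣM about P: M_P − 1400·0.9 − (½·2738.5·3)·1.6 + 8300 − 1150·3 − 1900·3.5 = 0 → M_P = 9632 N·m.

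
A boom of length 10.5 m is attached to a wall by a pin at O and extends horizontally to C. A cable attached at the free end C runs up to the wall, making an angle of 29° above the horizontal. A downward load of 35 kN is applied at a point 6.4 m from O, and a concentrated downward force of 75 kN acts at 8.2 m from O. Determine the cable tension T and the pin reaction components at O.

ΣM about O: T·sin29°·10.5 − 35·6.4 − 75·8.2 = 0 → T = 839/(10.5·0.48481) = 164.817 ≈ 164.8 kN.
ΣF_x = 0: O_x − T·cos29° = 0 → O_x = 164.817 × 0.87462 = 144.2 kN.
ΣF_y = 0: O_y + T·sin29° − 35 − 75 = 0 → O_y = 110 − 164.817 × 0.48481 = 30.10 kN.

T = 164.8 kN, O_x = 144.2 kN, O_y = 30.10 kN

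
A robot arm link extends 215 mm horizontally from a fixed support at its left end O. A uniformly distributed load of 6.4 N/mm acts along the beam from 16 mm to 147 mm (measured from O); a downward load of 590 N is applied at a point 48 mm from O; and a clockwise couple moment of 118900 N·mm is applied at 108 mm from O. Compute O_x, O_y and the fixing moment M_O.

O_x = 0, O_y = 1428 N, M_O = 215500 N·mm

Resultant of the distributed load: 6.4 × 131 = 838.4 N at 81.5 mm from O.
ΣF_x = 0: O_x = 0.
ΣF_y = 0: O_y − 6.4·131 − 590 = 0 → O_y = 1428 N.
ΣM about O: M_O − (6.4·131)·81.5 − 590·48 − 118900 = 0 → M_O = 215500 N·mm.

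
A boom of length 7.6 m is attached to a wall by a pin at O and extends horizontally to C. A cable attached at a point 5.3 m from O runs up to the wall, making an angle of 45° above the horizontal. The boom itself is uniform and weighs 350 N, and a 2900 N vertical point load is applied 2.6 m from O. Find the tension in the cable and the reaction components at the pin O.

ΣM about O: T·sin45°·5.3 − 350·3.8 − 2900·2.6 = 0 → T = 8870/(5.3·0.707107) = 2366.81 ≈ 2367 N.
ΣF_x = 0: O_x − T·cos45° = 0 → O_x = 2366.81 × 0.707107 = 1674 N.
ΣF_y = 0: O_y + T·sin45° − 350 − 2900 = 0 → O_y = 3250 − 2366.81 × 0.707107 = 1576 N.

T = 2367 N, O_x = 1674 N, O_y = 1576 N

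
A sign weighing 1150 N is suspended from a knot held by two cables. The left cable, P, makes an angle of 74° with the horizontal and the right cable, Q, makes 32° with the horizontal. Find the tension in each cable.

ΣF_x = 0: −T_P·cos74° + T_Q·cos32° = 0 → T_Q = 0.325026·T_P.
ΣF_y = 0: T_P·sin74° + T_Q·sin32° = 1150.
Substitute: T_P·(0.961262 + 0.325026·0.529919) = 1150 → T_P = 1014.56 ≈ 1015 N.
Then T_Q = 0.325026 × 1014.56 = 329.8 N.

T_P = 1015 N, T_Q = 329.8 N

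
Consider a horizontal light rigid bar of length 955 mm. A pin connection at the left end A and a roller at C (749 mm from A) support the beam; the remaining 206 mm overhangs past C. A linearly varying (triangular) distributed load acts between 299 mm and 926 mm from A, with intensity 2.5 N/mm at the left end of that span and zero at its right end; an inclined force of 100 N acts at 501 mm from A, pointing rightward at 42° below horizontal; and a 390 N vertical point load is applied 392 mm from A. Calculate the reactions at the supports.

A_x = -74.31 N, A_y = 460.2 N, C_y = 780.4 N

Resultant of the triangular load: ½ × 2.5 × 627 = 783.75 N, acting at 508 mm from A (one-third of the span from the peak).
Taking moments about A: C_y·749 − (½·2.5·627)·508 − 100·sin42°·501 − 390·392 = 0 → C_y = 584548/749 = 780.438 ≈ 780.4 N.
ΣF_y = 0: A_y + 780.438 − ½·2.5·627 − 100·sin42° − 390 = 0 → A_y = 460.2 N.
ΣF_x = 0: A_x + 100·cos42° = 0 → A_x = -74.31 N.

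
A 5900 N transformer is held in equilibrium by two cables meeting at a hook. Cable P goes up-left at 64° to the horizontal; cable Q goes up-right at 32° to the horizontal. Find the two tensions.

ΣF_x = 0: −T_P·cos64° + T_Q·cos32° = 0 → T_Q = 0.516918·T_P.
ΣF_y = 0: T_P·sin64° + T_Q·sin32° = 5900.
Substitute: T_P·(0.898794 + 0.516918·0.529919) = 5900 → T_P = 5031.04 ≈ 5031 N.
Then T_Q = 0.516918 × 5031.04 = 2601 N.

T_P = 5031 N, T_Q = 2601 N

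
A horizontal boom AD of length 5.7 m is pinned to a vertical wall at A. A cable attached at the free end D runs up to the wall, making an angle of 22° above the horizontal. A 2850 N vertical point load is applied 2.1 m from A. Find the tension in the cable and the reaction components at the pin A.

ΣM about A: T·sin22°·5.7 − 2850·2.1 = 0 → T = 5985/(5.7·0.374607) = 2802.94 ≈ 2803 N.
ΣF_x = 0: A_x − T·cos22° = 0 → A_x = 2802.94 × 0.927184 = 2599 N.
ΣF_y = 0: A_y + T·sin22° − 2850 = 0 → A_y = 2850 − 2802.94 × 0.374607 = 1800 N.

T = 2803 N, A_x = 2599 N, A_y = 1800 N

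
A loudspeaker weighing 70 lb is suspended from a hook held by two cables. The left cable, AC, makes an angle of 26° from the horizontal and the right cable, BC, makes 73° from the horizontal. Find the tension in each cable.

T_AC = 20.72 lb, T_BC = 63.70 lb

ΣF_x = 0: −T_AC·cos26° + T_BC·cos73° = 0 → T_BC = 3.07415·T_AC.
ΣF_y = 0: T_AC·sin26° + T_BC·sin73° = 70.
Substitute: T_AC·(0.438371 + 3.07415·0.956305) = 70 → T_AC = 20.7211 ≈ 20.72 lb.
Then T_BC = 3.07415 × 20.7211 = 63.70 lb.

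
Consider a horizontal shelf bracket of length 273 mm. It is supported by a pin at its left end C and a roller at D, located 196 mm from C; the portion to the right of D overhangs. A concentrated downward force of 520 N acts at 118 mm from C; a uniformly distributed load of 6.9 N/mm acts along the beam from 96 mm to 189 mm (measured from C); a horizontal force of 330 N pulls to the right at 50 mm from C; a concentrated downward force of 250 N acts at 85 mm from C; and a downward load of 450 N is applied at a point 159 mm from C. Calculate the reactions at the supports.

Resultant of the distributed load: 6.9 × 93 = 641.7 N at 142.5 mm from C.
ΣM about C: D_y·196 − 520·118 − (6.9·93)·142.5 − 250·85 − 450·159 = 0 → D_y = 245602.25/196 = 1253.07 ≈ 1253 N.
ΣF_y = 0: C_y + 1253.07 − 520 − 6.9·93 − 250 − 450 = 0 → C_y = 608.6 N.
ΣF_x = 0: C_x + 330 = 0 → C_x = -330.0 N.

C_x = -330.0 N, C_y = 608.6 N, D_y = 1253 N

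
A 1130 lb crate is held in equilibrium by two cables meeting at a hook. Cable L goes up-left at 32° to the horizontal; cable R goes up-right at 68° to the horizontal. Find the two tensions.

ΣF_x = 0: −T_L·cos32° + T_R·cos68° = 0 → T_R = 2.26384·T_L.
ΣF_y = 0: T_L·sin32° + T_R·sin68° = 1130.
Substitute: T_L·(0.529919 + 2.26384·0.927184) = 1130 → T_L = 429.835 ≈ 429.8 lb.
Then T_R = 2.26384 × 429.835 = 973.1 lb.

T_L = 429.8 lb, T_R = 973.1 lb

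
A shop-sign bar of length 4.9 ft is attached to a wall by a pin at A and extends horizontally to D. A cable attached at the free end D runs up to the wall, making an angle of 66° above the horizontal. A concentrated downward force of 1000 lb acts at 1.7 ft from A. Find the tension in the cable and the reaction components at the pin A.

T = 379.8 lb, A_x = 154.5 lb, A_y = 653.1 lb

ΣM about A: T·sin66°·4.9 − 1000·1.7 = 0 → T = 1700/(4.9·0.913545) = 379.772 ≈ 379.8 lb.
ΣF_x = 0: A_x − T·cos66° = 0 → A_x = 379.772 × 0.406737 = 154.5 lb.
ΣF_y = 0: A_y + T·sin66° − 1000 = 0 → A_y = 1000 − 379.772 × 0.913545 = 653.1 lb.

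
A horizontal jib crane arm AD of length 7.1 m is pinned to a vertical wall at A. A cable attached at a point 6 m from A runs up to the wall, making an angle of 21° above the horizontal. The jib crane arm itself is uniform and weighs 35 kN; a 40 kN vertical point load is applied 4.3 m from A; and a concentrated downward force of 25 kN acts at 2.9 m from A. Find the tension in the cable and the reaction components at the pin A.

ΣM about A: T·sin21°·6 − 35·3.55 − 40·4.3 − 25·2.9 = 0 → T = 368.75/(6·0.358368) = 171.495 ≈ 171.5 kN.
ΣF_x = 0: A_x − T·cos21° = 0 → A_x = 171.495 × 0.93358 = 160.1 kN.
ΣF_y = 0: A_y + T·sin21° − 35 − 40 − 25 = 0 → A_y = 100 − 171.495 × 0.358368 = 38.54 kN.

T = 171.5 kN, A_x = 160.1 kN, A_y = 38.54 kN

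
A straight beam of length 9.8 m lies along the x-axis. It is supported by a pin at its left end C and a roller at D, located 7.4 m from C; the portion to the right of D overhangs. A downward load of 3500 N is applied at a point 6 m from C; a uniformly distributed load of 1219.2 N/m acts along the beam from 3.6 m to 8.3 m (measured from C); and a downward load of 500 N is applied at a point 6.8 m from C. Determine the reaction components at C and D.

C_x = 0, C_y = 1826 N, D_y = 7905 N

Resultant of the distributed load: 1219.2 × 4.7 = 5730.24 N at 5.95 m from C.
Moments about C: D_y·7.4 − 3500·6 − (1219.2·4.7)·5.95 − 500·6.8 = 0 → D_y = 58494.928/7.4 = 7904.72 ≈ 7905 N.
ΣF_y = 0: C_y + 7904.72 − 3500 − 1219.2·4.7 − 500 = 0 → C_y = 1826 N.
ΣF_x = 0: no horizontal applied forces, so C_x = 0.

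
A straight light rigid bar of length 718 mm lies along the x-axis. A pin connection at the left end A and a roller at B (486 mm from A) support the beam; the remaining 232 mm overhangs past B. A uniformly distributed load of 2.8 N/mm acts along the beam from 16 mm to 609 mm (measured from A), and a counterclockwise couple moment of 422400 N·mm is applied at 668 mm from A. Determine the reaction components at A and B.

A_x = 0, A_y = 1462 N, B_y = 198.5 N

Resultant of the distributed load: 2.8 × 593 = 1660.4 N at 312.5 mm from A.
Moments about A: B_y·486 − (2.8·593)·312.5 + 422400 = 0 → B_y = 96475/486 = 198.508 ≈ 198.5 N.
ΣF_y = 0: A_y + 198.508 − 2.8·593 = 0 → A_y = 1462 N.
ΣF_x = 0: no horizontal applied forces, so A_x = 0.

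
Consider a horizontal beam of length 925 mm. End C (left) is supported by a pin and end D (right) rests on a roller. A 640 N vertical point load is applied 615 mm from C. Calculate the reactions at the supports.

Taking moments about C: D_y·925 − 640·615 = 0 → D_y = 393600/925 = 425.514 ≈ 425.5 N.
ΣF_y = 0: C_y + 425.514 − 640 = 0 → C_y = 214.5 N.
ΣF_x = 0: no horizontal applied forces, so C_x = 0.

C_x = 0, C_y = 214.5 N, D_y = 425.5 N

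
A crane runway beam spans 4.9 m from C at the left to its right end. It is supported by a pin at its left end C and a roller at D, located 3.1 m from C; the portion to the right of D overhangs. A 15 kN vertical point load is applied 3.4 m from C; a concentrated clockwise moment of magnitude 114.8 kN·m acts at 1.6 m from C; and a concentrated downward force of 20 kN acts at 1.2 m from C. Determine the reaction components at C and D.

Moments about C: D_y·3.1 − 15·3.4 − 114.8 − 20·1.2 = 0 → D_y = 189.8/3.1 = 61.2258 ≈ 61.23 kN.
ΣF_y = 0: C_y + 61.2258 − 15 − 20 = 0 → C_y = -26.23 kN.
ΣF_x = 0: no horizontal applied forces, so C_x = 0.

C_x = 0, C_y = -26.23 kN, D_y = 61.23 kN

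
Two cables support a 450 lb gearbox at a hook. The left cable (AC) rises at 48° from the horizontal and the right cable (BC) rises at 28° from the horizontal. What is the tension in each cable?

T_AC = 409.5 lb, T_BC = 310.3 lb

ΣF_x = 0: −T_AC·cos48° + T_BC·cos28° = 0 → T_BC = 0.757837·T_AC.
ΣF_y = 0: T_AC·sin48° + T_BC·sin28° = 450.
Substitute: T_AC·(0.743145 + 0.757837·0.469472) = 450 → T_AC = 409.49 ≈ 409.5 lb.
Then T_BC = 0.757837 × 409.49 = 310.3 lb.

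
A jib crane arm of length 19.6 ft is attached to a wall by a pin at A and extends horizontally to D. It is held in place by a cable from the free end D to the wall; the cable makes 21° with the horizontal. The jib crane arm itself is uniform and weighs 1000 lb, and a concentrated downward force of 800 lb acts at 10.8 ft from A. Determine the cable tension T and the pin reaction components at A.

ΣM about A: T·sin21°·19.6 − 1000·9.8 − 800·10.8 = 0 → T = 18440/(19.6·0.358368) = 2625.28 ≈ 2625 lb.
ΣF_x = 0: A_x − T·cos21° = 0 → A_x = 2625.28 × 0.93358 = 2451 lb.
ΣF_y = 0: A_y + T·sin21° − 1000 − 800 = 0 → A_y = 1800 − 2625.28 × 0.358368 = 859.2 lb.

T = 2625 lb, A_x = 2451 lb, A_y = 859.2 lb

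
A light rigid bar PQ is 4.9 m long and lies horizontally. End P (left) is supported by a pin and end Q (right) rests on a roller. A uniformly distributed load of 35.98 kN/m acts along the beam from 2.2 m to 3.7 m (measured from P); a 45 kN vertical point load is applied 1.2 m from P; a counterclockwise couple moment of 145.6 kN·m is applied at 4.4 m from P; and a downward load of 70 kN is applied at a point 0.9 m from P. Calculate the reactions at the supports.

P_x = 0, P_y = 142.3 kN, Q_y = 26.66 kN

Resultant of the distributed load: 35.98 × 1.5 = 53.97 kN at 2.95 m from P.
ΣM about P: Q_y·4.9 − (35.98·1.5)·2.95 − 45·1.2 + 145.6 − 70·0.9 = 0 → Q_y = 130.6115/4.9 = 26.6554 ≈ 26.66 kN.
ΣF_y = 0: P_y + 26.6554 − 35.98·1.5 − 45 − 70 = 0 → P_y = 142.3 kN.
ΣF_x = 0: no horizontal applied forces, so P_x = 0.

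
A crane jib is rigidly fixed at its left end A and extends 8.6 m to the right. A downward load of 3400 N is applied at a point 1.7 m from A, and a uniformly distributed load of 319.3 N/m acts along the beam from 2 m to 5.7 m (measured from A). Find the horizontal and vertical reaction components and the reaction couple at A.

Resultant of the distributed load: 319.3 × 3.7 = 1181.41 N at 3.85 m from A.
ΣF_x = 0: A_x = 0.
ΣF_y = 0: A_y − 3400 − 319.3·3.7 = 0 → A_y = 4581 N.
ΣM about A: M_A − 3400·1.7 − (319.3·3.7)·3.85 = 0 → M_A = 10330 N·m.

A_x = 0, A_y = 4581 N, M_A = 10330 N·m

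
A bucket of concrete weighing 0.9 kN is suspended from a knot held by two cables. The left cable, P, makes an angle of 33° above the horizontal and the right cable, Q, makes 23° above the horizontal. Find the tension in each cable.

T_P = 0.9993 kN, T_Q = 0.9105 kN

ΣF_x = 0: −T_P·cos33° + T_Q·cos23° = 0 → T_Q = 0.911098·T_P.
ΣF_y = 0: T_P·sin33° + T_Q·sin23° = 0.9.
Substitute: T_P·(0.544639 + 0.911098·0.390731) = 0.9 → T_P = 0.999297 ≈ 0.9993 kN.
Then T_Q = 0.911098 × 0.999297 = 0.9105 kN.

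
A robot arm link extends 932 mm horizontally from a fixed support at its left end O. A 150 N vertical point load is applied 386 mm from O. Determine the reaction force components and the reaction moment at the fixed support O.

ΣF_x = 0: O_x = 0.
ΣF_y = 0: O_y − 150 = 0 → O_y = 150.0 N.
ΣM about O: M_O − 150·386 = 0 → M_O = 57900 N·mm.

O_x = 0, O_y = 150.0 N, M_O = 57900 N·mm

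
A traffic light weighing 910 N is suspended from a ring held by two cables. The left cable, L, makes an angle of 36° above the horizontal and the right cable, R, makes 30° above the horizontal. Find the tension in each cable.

T_L = 862.7 N, T_R = 805.9 N

ΣF_x = 0: −T_L·cos36° + T_R·cos30° = 0 → T_R = 0.934172·T_L.
ΣF_y = 0: T_L·sin36° + T_R·sin30° = 910.
Substitute: T_L·(0.587785 + 0.934172·0.5) = 910 → T_L = 862.665 ≈ 862.7 N.
Then T_R = 0.934172 × 862.665 = 805.9 N.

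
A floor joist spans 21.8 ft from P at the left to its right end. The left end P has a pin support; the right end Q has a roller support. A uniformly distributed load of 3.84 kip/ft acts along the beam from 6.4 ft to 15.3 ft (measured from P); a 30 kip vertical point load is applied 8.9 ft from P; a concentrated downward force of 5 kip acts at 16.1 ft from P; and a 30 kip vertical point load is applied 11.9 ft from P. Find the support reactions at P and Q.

Resultant of the distributed load: 3.84 × 8.9 = 34.176 kip at 10.85 ft from P.
Moments about P: Q_y·21.8 − (3.84·8.9)·10.85 − 30·8.9 − 5·16.1 − 30·11.9 = 0 → Q_y = 1075.3096/21.8 = 49.3261 ≈ 49.33 kip.
ΣF_y = 0: P_y + 49.3261 − 3.84·8.9 − 30 − 5 − 30 = 0 → P_y = 49.85 kip.
ΣF_x = 0: no horizontal applied forces, so P_x = 0.

P_x = 0, P_y = 49.85 kip, Q_y = 49.33 kip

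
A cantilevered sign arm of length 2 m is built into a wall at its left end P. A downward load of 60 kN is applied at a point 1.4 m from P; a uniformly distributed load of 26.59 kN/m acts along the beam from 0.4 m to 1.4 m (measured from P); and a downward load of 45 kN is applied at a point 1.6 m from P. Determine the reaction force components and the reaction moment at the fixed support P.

Resultant of the distributed load: 26.59 × 1 = 26.59 kN at 0.9 m from P.
ΣF_x = 0: P_x = 0.
ΣF_y = 0: P_y − 60 − 26.59·1 − 45 = 0 → P_y = 131.6 kN.
ΣM about P: M_P − 60·1.4 − (26.59·1)·0.9 − 45·1.6 = 0 → M_P = 179.9 kN·m.

P_x = 0, P_y = 131.6 kN, M_P = 179.9 kN·m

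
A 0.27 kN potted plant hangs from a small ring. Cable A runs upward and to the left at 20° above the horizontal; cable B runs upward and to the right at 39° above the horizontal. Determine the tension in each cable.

T_A = 0.2448 kN, T_B = 0.2960 kN

ΣF_x = 0: −T_A·cos20° + T_B·cos39° = 0 → T_B = 1.20916·T_A.
ΣF_y = 0: T_A·sin20° + T_B·sin39° = 0.27.
Substitute: T_A·(0.34202 + 1.20916·0.62932) = 0.27 → T_A = 0.244794 ≈ 0.2448 kN.
Then T_B = 1.20916 × 0.244794 = 0.2960 kN.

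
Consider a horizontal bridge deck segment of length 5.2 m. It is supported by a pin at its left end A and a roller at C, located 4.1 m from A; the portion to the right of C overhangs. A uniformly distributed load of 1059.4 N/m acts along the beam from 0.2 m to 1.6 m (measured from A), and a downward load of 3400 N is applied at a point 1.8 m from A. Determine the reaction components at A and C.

Resultant of the distributed load: 1059.4 × 1.4 = 1483.16 N at 0.9 m from A.
Moments about A: C_y·4.1 − (1059.4·1.4)·0.9 − 3400·1.8 = 0 → C_y = 7454.844/4.1 = 1818.25 ≈ 1818 N.
ΣF_y = 0: A_y + 1818.25 − 1059.4·1.4 − 3400 = 0 → A_y = 3065 N.
ΣF_x = 0: no horizontal applied forces, so A_x = 0.

A_x = 0, A_y = 3065 N, C_y = 1818 N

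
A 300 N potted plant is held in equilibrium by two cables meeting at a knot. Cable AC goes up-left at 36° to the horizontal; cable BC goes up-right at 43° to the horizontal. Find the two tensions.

T_AC = 223.5 N, T_BC = 247.2 N

ΣF_x = 0: −T_AC·cos36° + T_BC·cos43° = 0 → T_BC = 1.10619·T_AC.
ΣF_y = 0: T_AC·sin36° + T_BC·sin43° = 300.
Substitute: T_AC·(0.587785 + 1.10619·0.681998) = 300 → T_AC = 223.513 ≈ 223.5 N.
Then T_BC = 1.10619 × 223.513 = 247.2 N.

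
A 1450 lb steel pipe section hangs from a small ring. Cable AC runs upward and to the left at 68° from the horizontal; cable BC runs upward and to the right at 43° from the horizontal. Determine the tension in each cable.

T_AC = 1136 lb, T_BC = 581.8 lb

ΣF_x = 0: −T_AC·cos68° + T_BC·cos43° = 0 → T_BC = 0.51221·T_AC.
ΣF_y = 0: T_AC·sin68° + T_BC·sin43° = 1450.
Substitute: T_AC·(0.927184 + 0.51221·0.681998) = 1450 → T_AC = 1135.91 ≈ 1136 lb.
Then T_BC = 0.51221 × 1135.91 = 581.8 lb.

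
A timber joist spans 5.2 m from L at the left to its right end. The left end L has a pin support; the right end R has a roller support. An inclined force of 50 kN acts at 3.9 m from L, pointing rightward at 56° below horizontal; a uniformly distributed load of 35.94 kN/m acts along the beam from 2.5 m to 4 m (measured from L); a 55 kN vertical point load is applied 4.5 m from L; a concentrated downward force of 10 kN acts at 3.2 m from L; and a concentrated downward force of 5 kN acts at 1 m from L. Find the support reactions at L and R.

Resultant of the distributed load: 35.94 × 1.5 = 53.91 kN at 3.25 m from L.
Taking moments about L: R_y·5.2 − 50·sin56°·3.9 − (35.94·1.5)·3.25 − 55·4.5 − 10·3.2 − 5·1 = 0 → R_y = 621.37/5.2 = 119.494 ≈ 119.5 kN.
ΣF_y = 0: L_y + 119.494 − 50·sin56° − 35.94·1.5 − 55 − 10 − 5 = 0 → L_y = 45.87 kN.
ΣF_x = 0: L_x + 50·cos56° = 0 → L_x = -27.96 kN.

L_x = -27.96 kN, L_y = 45.87 kN, R_y = 119.5 kN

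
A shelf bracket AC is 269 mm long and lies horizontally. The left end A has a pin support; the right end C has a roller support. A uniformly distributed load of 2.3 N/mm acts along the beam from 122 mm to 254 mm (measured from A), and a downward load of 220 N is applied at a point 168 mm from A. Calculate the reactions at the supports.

A_x = 0, A_y = 174.0 N, C_y = 349.6 N

Resultant of the distributed load: 2.3 × 132 = 303.6 N at 188 mm from A.
ΣM about A: C_y·269 − (2.3·132)·188 − 220·168 = 0 → C_y = 94036.8/269 = 349.579 ≈ 349.6 N.
ΣF_y = 0: A_y + 349.579 − 2.3·132 − 220 = 0 → A_y = 174.0 N.
ΣF_x = 0: no horizontal applied forces, so A_x = 0.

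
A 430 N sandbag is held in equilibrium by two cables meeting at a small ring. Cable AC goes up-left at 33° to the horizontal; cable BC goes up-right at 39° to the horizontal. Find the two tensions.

T_AC = 351.4 N, T_BC = 379.2 N

ΣF_x = 0: −T_AC·cos33° + T_BC·cos39° = 0 → T_BC = 1.07917·T_AC.
ΣF_y = 0: T_AC·sin33° + T_BC·sin39° = 430.
Substitute: T_AC·(0.544639 + 1.07917·0.62932) = 430 → T_AC = 351.37 ≈ 351.4 N.
Then T_BC = 1.07917 × 351.37 = 379.2 N.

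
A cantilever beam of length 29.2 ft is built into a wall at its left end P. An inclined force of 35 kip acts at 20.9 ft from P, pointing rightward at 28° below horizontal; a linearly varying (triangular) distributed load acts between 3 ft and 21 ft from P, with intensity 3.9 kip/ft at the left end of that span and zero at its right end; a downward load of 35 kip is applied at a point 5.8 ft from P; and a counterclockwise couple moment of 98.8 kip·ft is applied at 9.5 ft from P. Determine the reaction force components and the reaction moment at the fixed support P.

Resultant of the triangular load: ½ × 3.9 × 18 = 35.1 kip, acting at 9 ft from P (one-third of the span from the peak).
ΣF_x = 0: P_x + 35·cos28° = 0 → P_x = -30.90 kip.
ΣF_y = 0: P_y − 35·sin28° − ½·3.9·18 − 35 = 0 → P_y = 86.53 kip.
ΣM about P: M_P − 35·sin28°·20.9 − (½·3.9·18)·9 − 35·5.8 + 98.8 = 0 → M_P = 763.5 kip·ft.

P_x = -30.90 kip, P_y = 86.53 kip, M_P = 763.5 kip·ft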